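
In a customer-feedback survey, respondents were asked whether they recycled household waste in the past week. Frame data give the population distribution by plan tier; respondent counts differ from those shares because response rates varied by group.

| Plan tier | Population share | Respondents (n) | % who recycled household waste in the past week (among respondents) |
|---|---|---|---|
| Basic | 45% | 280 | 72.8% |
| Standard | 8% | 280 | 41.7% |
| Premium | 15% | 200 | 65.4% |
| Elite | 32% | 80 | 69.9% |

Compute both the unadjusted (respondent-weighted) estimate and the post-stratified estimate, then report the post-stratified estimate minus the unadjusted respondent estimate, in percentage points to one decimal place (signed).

+7.9 percentage points

Naive respondent-only estimate (weights = respondent counts):
  (280/840)×72.8 + (280/840)×41.7 + (200/840)×65.4 + (80/840)×69.9 = 60.3952%
Post-stratifying to population shares instead:
  0.45×72.8 + 0.08×41.7 + 0.15×65.4 + 0.32×69.9 = 68.274%
Difference = 68.274 − 60.3952 = 7.8788 pp.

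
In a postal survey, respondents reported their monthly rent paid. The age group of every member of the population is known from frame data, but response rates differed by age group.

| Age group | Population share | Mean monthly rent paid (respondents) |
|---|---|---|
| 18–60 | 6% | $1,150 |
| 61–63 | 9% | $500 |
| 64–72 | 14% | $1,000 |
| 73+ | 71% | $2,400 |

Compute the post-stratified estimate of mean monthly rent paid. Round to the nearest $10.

$1,960

Post-stratification weights by population share, not respondent share:
  18–60: 0.06 × 1150 = 69
  61–63: 0.09 × 500 = 45
  64–72: 0.14 × 1000 = 140
  73+: 0.71 × 2400 = 1704
Post-stratified estimate = 1958 → $1,960.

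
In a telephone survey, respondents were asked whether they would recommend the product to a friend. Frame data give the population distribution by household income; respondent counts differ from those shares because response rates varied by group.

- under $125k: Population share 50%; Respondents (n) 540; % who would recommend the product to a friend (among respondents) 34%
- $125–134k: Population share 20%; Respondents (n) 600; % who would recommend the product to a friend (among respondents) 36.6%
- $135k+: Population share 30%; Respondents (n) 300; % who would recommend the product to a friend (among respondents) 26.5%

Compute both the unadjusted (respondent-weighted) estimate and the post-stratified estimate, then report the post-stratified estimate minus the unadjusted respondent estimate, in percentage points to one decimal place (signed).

-1.3 percentage points

Naive respondent-only estimate (weights = respondent counts):
  (540/1440)×34 + (600/1440)×36.6 + (300/1440)×26.5 = 33.5208%
Post-stratifying to population shares instead:
  0.5×34 + 0.2×36.6 + 0.3×26.5 = 32.27%
Difference = 32.27 − 33.5208 = -1.2508 pp.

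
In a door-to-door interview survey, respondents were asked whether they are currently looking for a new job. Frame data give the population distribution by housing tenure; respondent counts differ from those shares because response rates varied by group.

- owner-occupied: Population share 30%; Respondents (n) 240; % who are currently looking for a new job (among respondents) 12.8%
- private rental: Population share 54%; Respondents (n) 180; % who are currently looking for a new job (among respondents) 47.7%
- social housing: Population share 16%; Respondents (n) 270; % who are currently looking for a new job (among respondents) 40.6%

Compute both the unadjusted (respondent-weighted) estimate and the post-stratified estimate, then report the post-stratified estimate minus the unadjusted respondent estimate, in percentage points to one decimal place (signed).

Without adjustment, the pooled respondent share is:
  (240/690)×12.8 + (180/690)×47.7 + (270/690)×40.6 = 32.7826%
Post-stratified estimate weights by population shares:
  0.3×12.8 + 0.54×47.7 + 0.16×40.6 = 36.094%
Difference = 36.094 − 32.7826 = 3.3114 pp.

+3.3 percentage points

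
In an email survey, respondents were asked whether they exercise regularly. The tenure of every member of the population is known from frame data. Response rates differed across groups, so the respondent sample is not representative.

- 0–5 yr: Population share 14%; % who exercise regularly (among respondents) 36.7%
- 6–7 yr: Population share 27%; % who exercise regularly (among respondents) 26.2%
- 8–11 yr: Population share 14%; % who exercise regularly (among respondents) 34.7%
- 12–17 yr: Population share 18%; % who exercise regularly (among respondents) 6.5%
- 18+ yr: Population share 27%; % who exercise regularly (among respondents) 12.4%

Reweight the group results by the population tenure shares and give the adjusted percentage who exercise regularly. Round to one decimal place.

21.6%

Reweight to the known tenure distribution:
  0–5 yr: 0.14 × 36.7 = 5.138
  6–7 yr: 0.27 × 26.2 = 7.074
  8–11 yr: 0.14 × 34.7 = 4.858
  12–17 yr: 0.18 × 6.5 = 1.17
  18+ yr: 0.27 × 12.4 = 3.348
Post-stratified estimate = 21.588 → 21.6%.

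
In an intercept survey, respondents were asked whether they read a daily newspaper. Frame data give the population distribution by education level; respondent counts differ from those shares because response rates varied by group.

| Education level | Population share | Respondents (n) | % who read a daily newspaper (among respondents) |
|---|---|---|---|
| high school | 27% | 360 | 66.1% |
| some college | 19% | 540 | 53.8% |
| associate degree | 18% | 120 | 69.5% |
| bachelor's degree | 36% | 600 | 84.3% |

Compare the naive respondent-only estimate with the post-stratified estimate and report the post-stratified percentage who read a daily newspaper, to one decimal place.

70.9%

Without adjustment, the pooled respondent share is:
  (360/1620)×66.1 + (540/1620)×53.8 + (120/1620)×69.5 + (600/1620)×84.3 = 68.9926%
Reweighting by population education level shares:
  0.27×66.1 + 0.19×53.8 + 0.18×69.5 + 0.36×84.3 = 70.927%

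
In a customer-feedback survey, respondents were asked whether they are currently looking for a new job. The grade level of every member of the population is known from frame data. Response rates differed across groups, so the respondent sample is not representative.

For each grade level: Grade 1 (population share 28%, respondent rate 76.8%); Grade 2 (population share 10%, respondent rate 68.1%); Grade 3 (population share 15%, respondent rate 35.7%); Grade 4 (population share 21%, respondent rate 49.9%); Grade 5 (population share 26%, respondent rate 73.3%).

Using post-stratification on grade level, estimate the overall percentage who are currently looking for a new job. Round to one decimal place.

63.2%

Reweight to the known grade level distribution:
  Grade 1: 0.28 × 76.8 = 21.504
  Grade 2: 0.1 × 68.1 = 6.81
  Grade 3: 0.15 × 35.7 = 5.355
  Grade 4: 0.21 × 49.9 = 10.479
  Grade 5: 0.26 × 73.3 = 19.058
Post-stratified estimate = 63.206 → 63.2%.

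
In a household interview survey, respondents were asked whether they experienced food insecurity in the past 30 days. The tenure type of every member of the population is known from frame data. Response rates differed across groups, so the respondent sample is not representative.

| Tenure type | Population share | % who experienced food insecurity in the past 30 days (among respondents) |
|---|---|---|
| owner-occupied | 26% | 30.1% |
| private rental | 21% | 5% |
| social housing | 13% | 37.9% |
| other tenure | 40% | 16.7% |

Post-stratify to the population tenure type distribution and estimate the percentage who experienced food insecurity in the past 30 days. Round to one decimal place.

Reweight to the known tenure type distribution:
  owner-occupied: 0.26 × 30.1 = 7.826
  private rental: 0.21 × 5 = 1.05
  social housing: 0.13 × 37.9 = 4.927
  other tenure: 0.4 × 16.7 = 6.68
Post-stratified estimate = 20.483 → 20.5%.

20.5%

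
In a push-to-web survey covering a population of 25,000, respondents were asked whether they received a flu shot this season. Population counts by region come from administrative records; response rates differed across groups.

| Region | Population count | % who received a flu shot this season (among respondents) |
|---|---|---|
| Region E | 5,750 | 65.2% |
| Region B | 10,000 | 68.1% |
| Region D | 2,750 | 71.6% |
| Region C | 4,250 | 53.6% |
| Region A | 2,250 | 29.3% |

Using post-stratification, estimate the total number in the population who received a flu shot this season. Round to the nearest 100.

Apply each group's respondent rate to its population count:
  Region E: 5,750 × 65.2% = 3749
  Region B: 10,000 × 68.1% = 6810
  Region D: 2,750 × 71.6% = 1969
  Region C: 4,250 × 53.6% = 2278
  Region A: 2,250 × 29.3% = 659.25
Estimated total = 15465.2 → 15,500.

15,500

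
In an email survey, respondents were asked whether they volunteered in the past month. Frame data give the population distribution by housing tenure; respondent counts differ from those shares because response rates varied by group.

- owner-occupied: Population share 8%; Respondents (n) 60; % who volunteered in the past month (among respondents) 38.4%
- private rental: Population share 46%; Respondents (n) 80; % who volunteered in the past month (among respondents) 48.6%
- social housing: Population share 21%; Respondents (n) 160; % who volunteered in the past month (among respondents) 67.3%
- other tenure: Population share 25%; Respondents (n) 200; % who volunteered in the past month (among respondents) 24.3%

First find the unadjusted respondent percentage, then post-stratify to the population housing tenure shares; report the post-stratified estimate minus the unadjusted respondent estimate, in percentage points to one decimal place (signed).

+2.0 percentage points

Naive respondent-only estimate (weights = respondent counts):
  (60/500)×38.4 + (80/500)×48.6 + (160/500)×67.3 + (200/500)×24.3 = 43.64%
Post-stratifying to population shares instead:
  0.08×38.4 + 0.46×48.6 + 0.21×67.3 + 0.25×24.3 = 45.636%
Difference = 45.636 − 43.64 = 1.996 pp.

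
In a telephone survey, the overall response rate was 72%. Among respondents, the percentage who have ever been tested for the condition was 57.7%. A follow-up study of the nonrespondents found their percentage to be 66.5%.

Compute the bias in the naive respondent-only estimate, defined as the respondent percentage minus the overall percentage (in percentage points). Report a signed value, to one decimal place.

Nonresponse fraction = 1 − 0.72 = 0.28.
Bias = (nonresponse fraction) × (respondent percentage − nonrespondent percentage)
     = 0.28 × (57.7 − 66.5) = 0.28 × -8.8 = -2.464.

-2.5 percentage points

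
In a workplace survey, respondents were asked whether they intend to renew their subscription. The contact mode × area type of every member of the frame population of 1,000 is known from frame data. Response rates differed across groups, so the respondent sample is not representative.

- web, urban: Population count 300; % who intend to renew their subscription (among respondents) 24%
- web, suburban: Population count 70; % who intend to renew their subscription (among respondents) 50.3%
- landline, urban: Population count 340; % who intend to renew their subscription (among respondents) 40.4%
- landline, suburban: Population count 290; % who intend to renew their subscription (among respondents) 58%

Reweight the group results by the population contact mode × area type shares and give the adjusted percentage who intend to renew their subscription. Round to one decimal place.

Weight each group's respondent value by its population share:
  web, urban: (300/1,000) × 24 = 7.2
  web, suburban: (70/1,000) × 50.3 = 3.521
  landline, urban: (340/1,000) × 40.4 = 13.736
  landline, suburban: (290/1,000) × 58 = 16.82
Post-stratified estimate = 41.277 → 41.3%.

41.3%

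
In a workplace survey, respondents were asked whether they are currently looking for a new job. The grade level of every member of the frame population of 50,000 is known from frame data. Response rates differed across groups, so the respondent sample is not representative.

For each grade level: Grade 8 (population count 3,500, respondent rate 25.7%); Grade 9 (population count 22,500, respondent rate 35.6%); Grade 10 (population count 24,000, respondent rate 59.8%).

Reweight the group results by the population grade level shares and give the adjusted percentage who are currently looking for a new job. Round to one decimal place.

46.5%

Reweight to the known grade level distribution:
  Grade 8: (3,500/50,000) × 25.7 = 1.799
  Grade 9: (22,500/50,000) × 35.6 = 16.02
  Grade 10: (24,000/50,000) × 59.8 = 28.704
Post-stratified estimate = 46.523 → 46.5%.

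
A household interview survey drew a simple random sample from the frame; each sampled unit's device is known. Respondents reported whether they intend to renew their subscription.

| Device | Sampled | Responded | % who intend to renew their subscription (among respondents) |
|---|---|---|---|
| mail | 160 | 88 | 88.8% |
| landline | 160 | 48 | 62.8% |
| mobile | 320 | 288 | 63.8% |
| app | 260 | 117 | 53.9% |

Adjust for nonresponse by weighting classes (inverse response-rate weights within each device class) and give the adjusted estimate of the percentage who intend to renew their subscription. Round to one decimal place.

Response rates by class: mail 88/160 = 55%, landline 48/160 = 30%, mobile 288/320 = 90%, app 117/260 = 45%.
Weighting each respondent by the inverse class response rate inflates each class back to its sampled size, so the class weight is n_sampled:
  mail: 160 × 88.8 = 14,208
  landline: 160 × 62.8 = 10,048
  mobile: 320 × 63.8 = 20,416
  app: 260 × 53.9 = 14,014
Adjusted estimate = 58,686 / 900 = 65.2067 → 65.2%.

65.2%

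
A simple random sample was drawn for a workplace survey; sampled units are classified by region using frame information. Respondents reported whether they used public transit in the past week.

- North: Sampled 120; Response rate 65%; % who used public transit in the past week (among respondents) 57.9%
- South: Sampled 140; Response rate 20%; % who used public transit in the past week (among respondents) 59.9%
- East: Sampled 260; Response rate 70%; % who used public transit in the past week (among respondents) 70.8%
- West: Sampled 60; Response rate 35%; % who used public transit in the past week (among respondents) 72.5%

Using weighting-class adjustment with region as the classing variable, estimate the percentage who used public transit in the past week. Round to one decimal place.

65.7%

Inverse-response-rate weighting restores each class to its sampled count, so class totals weight by n_sampled:
  North: 120 × 57.9 = 6948
  South: 140 × 59.9 = 8386
  East: 260 × 70.8 = 18,408
  West: 60 × 72.5 = 4350
Adjusted estimate = 38,092 / 580 = 65.6759 → 65.7%.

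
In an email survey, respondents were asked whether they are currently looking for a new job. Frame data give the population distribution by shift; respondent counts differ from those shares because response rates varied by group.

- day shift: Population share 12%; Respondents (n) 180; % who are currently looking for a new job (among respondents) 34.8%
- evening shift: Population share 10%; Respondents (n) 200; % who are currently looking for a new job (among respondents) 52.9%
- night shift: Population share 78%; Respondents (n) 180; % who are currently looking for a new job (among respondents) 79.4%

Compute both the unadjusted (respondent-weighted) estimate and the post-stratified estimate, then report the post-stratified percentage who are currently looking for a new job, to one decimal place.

Unadjusted (pooled respondent) estimate weights by respondent counts:
  (180/560)×34.8 + (200/560)×52.9 + (180/560)×79.4 = 55.6%
Post-stratified estimate weights by population shares:
  0.12×34.8 + 0.1×52.9 + 0.78×79.4 = 71.398%

71.4%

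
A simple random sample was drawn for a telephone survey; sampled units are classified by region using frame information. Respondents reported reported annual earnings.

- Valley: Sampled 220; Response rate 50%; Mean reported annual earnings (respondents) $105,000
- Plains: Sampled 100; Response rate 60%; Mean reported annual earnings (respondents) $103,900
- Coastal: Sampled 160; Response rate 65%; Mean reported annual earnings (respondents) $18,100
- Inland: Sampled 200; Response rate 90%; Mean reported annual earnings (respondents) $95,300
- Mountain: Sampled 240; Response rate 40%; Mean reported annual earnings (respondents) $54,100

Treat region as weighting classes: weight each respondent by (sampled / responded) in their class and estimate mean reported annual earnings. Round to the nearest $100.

$74,400

Inverse-response-rate weighting restores each class to its sampled count, so class totals weight by n_sampled:
  Valley: 220 × 105,000 = 23,100,000
  Plains: 100 × 103,900 = 10,390,000
  Coastal: 160 × 18,100 = 2,896,000
  Inland: 200 × 95,300 = 19,060,000
  Mountain: 240 × 54,100 = 12,984,000
Adjusted estimate = 68,430,000 / 920 = 74380.4 → $74,400.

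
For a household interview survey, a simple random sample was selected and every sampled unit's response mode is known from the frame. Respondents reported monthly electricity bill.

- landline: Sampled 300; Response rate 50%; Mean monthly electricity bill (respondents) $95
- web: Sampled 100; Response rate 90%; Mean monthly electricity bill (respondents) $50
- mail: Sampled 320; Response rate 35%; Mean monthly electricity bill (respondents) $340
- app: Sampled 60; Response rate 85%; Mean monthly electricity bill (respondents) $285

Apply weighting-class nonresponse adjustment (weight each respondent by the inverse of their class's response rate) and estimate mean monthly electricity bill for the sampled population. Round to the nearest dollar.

$204

Inverse-response-rate weighting restores each class to its sampled count, so class totals weight by n_sampled:
  landline: 300 × 95 = 28,500
  web: 100 × 50 = 5000
  mail: 320 × 340 = 108,800
  app: 60 × 285 = 17,100
Adjusted estimate = 159,400 / 780 = 204.359 → $204.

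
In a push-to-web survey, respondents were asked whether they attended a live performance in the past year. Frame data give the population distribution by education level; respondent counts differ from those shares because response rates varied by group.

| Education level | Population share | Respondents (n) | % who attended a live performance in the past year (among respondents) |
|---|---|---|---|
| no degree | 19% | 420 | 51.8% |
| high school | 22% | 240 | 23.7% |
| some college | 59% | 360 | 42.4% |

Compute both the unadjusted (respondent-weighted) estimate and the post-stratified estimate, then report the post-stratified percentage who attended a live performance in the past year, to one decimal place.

40.1%

Unadjusted (pooled respondent) estimate weights by respondent counts:
  (420/1020)×51.8 + (240/1020)×23.7 + (360/1020)×42.4 = 41.8706%
Reweighting by population education level shares:
  0.19×51.8 + 0.22×23.7 + 0.59×42.4 = 40.072%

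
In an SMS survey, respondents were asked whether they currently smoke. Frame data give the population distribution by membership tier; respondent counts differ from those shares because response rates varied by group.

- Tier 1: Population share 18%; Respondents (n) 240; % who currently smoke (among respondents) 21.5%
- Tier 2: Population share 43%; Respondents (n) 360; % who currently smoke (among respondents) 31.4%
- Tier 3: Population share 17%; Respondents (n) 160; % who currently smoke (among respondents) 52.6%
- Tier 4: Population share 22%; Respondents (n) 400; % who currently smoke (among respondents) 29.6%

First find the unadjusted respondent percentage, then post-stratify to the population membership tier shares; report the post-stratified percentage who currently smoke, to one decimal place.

32.8%

Without adjustment, the pooled respondent share is:
  (240/1160)×21.5 + (360/1160)×31.4 + (160/1160)×52.6 + (400/1160)×29.6 = 31.6552%
Post-stratifying to population shares instead:
  0.18×21.5 + 0.43×31.4 + 0.17×52.6 + 0.22×29.6 = 32.826%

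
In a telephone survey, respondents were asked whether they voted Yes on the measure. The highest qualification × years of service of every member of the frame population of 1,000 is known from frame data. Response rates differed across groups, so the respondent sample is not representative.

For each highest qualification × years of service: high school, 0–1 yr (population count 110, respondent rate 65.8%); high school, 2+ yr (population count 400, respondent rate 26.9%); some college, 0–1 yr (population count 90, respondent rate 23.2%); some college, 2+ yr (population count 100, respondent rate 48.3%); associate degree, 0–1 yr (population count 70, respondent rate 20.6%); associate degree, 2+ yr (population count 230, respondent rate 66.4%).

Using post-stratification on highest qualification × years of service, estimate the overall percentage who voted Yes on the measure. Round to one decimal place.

Weight each group's respondent value by its population share:
  high school, 0–1 yr: (110/1,000) × 65.8 = 7.238
  high school, 2+ yr: (400/1,000) × 26.9 = 10.76
  some college, 0–1 yr: (90/1,000) × 23.2 = 2.088
  some college, 2+ yr: (100/1,000) × 48.3 = 4.83
  associate degree, 0–1 yr: (70/1,000) × 20.6 = 1.442
  associate degree, 2+ yr: (230/1,000) × 66.4 = 15.272
Post-stratified estimate = 41.63 → 41.6%.

41.6%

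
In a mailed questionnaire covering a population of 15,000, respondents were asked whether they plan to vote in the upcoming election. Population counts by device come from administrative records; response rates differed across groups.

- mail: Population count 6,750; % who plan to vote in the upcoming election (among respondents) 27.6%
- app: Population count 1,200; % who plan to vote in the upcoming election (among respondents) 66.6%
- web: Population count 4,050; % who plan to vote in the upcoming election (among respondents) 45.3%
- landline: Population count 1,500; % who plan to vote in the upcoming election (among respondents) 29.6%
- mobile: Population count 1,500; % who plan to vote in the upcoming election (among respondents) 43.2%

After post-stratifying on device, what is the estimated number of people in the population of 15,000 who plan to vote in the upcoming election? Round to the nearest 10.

5,590

Apply each group's respondent rate to its population count:
  mail: 6,750 × 27.6% = 1863
  app: 1,200 × 66.6% = 799.2
  web: 4,050 × 45.3% = 1834.65
  landline: 1,500 × 29.6% = 444
  mobile: 1,500 × 43.2% = 648
Estimated total = 5588.85 → 5,590.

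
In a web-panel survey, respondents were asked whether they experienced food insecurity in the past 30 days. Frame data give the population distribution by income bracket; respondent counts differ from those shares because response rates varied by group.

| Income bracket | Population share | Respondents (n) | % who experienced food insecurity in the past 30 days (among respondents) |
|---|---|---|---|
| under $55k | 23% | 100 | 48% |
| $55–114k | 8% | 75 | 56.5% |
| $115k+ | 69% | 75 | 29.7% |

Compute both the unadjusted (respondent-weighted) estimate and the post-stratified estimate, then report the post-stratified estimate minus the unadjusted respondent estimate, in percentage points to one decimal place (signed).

-9.0 percentage points

Without adjustment, the pooled respondent share is:
  (100/250)×48 + (75/250)×56.5 + (75/250)×29.7 = 45.06%
Post-stratified estimate weights by population shares:
  0.23×48 + 0.08×56.5 + 0.69×29.7 = 36.053%
Difference = 36.053 − 45.06 = -9.007 pp.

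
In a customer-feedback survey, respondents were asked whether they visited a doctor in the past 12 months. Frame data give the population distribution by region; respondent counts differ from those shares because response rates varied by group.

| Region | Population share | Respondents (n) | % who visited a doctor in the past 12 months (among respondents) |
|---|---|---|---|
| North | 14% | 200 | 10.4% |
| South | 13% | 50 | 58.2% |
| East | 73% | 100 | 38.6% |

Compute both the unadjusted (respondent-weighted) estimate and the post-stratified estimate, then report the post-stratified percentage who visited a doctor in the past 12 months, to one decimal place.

Unadjusted (pooled respondent) estimate weights by respondent counts:
  (200/350)×10.4 + (50/350)×58.2 + (100/350)×38.6 = 25.2857%
Reweighting by population region shares:
  0.14×10.4 + 0.13×58.2 + 0.73×38.6 = 37.2%

37.2%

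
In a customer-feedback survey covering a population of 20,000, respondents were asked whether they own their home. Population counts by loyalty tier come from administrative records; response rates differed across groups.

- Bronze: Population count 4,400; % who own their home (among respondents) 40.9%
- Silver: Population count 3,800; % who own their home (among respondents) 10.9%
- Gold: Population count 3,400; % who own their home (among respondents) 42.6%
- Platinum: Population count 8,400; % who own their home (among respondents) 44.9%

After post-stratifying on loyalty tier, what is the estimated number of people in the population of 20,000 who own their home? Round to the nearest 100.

Apply each group's respondent rate to its population count:
  Bronze: 4,400 × 40.9% = 1799.6
  Silver: 3,800 × 10.9% = 414.2
  Gold: 3,400 × 42.6% = 1448.4
  Platinum: 8,400 × 44.9% = 3771.6
Estimated total = 7433.8 → 7,400.

7,400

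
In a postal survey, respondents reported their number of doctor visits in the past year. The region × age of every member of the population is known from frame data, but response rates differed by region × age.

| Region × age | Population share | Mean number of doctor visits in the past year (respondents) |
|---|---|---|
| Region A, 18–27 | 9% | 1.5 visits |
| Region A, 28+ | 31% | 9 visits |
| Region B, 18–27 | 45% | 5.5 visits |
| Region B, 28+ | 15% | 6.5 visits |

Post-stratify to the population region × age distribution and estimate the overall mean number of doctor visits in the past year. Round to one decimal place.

Post-stratification weights by population share, not respondent share:
  Region A, 18–27: 0.09 × 1.5 = 0.135
  Region A, 28+: 0.31 × 9 = 2.79
  Region B, 18–27: 0.45 × 5.5 = 2.475
  Region B, 28+: 0.15 × 6.5 = 0.975
Post-stratified estimate = 6.375 → 6.4.

6.4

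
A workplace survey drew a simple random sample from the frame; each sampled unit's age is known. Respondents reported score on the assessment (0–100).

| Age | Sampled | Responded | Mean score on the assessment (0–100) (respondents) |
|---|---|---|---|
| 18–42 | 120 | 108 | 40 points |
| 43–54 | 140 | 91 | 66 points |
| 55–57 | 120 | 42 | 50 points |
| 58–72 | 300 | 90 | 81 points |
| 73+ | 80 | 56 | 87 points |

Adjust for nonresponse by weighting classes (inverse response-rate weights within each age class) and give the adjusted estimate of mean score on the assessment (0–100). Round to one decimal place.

Response rates by class: 18–42 108/120 = 90%, 43–54 91/140 = 65%, 55–57 42/120 = 35%, 58–72 90/300 = 30%, 73+ 56/80 = 70%.
Each respondent's weight = sampled/responded in their class; summing within a class gives n_sampled, so:
  18–42: 120 × 40 = 4800
  43–54: 140 × 66 = 9240
  55–57: 120 × 50 = 6000
  58–72: 300 × 81 = 24,300
  73+: 80 × 87 = 6960
Adjusted estimate = 51,300 / 760 = 67.5 → 67.5.

67.5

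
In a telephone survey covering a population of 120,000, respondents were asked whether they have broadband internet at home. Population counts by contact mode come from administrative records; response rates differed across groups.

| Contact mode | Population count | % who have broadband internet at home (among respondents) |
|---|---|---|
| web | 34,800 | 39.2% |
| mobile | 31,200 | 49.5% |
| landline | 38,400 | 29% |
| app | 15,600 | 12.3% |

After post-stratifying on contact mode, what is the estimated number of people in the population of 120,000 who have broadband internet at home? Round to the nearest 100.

42,100

Each cell contributes its population count × the respondent rate:
  web: 34,800 × 39.2% = 13641.6
  mobile: 31,200 × 49.5% = 15,444
  landline: 38,400 × 29% = 11,136
  app: 15,600 × 12.3% = 1918.8
Estimated total = 42140.4 → 42,100.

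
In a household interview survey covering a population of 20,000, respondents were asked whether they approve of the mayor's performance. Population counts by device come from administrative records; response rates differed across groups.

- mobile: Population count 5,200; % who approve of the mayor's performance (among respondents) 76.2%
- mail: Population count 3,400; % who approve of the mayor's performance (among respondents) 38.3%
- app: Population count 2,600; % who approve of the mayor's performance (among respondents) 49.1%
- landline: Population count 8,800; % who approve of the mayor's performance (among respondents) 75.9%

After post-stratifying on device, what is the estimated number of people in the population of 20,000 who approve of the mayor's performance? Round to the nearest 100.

Each cell contributes its population count × the respondent rate:
  mobile: 5,200 × 76.2% = 3962.4
  mail: 3,400 × 38.3% = 1302.2
  app: 2,600 × 49.1% = 1276.6
  landline: 8,800 × 75.9% = 6679.2
Estimated total = 13220.4 → 13,200.

13,200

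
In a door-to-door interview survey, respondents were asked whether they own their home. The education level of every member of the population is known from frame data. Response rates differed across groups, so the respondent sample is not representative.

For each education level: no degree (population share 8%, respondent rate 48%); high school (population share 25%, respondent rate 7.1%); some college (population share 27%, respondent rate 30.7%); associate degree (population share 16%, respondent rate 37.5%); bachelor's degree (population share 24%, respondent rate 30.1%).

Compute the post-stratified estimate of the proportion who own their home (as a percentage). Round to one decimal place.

Each cell contributes population-share × respondent value:
  no degree: 0.08 × 48 = 3.84
  high school: 0.25 × 7.1 = 1.775
  some college: 0.27 × 30.7 = 8.289
  associate degree: 0.16 × 37.5 = 6
  bachelor's degree: 0.24 × 30.1 = 7.224
Post-stratified estimate = 27.128 → 27.1%.

27.1%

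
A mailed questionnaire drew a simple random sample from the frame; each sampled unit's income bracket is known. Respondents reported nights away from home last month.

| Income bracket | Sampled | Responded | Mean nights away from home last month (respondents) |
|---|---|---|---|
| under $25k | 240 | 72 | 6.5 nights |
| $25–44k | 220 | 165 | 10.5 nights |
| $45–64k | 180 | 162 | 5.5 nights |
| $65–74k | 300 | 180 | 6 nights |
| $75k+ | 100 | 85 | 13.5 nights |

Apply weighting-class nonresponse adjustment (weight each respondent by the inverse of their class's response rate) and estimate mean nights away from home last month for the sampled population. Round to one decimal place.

Response rates by class: under $25k 72/240 = 30%, $25–44k 165/220 = 75%, $45–64k 162/180 = 90%, $65–74k 180/300 = 60%, $75k+ 85/100 = 85%.
Weighting each respondent by the inverse class response rate inflates each class back to its sampled size, so the class weight is n_sampled:
  under $25k: 240 × 6.5 = 1560
  $25–44k: 220 × 10.5 = 2310
  $45–64k: 180 × 5.5 = 990
  $65–74k: 300 × 6 = 1800
  $75k+: 100 × 13.5 = 1350
Adjusted estimate = 8010 / 1,040 = 7.70192 → 7.7.

7.7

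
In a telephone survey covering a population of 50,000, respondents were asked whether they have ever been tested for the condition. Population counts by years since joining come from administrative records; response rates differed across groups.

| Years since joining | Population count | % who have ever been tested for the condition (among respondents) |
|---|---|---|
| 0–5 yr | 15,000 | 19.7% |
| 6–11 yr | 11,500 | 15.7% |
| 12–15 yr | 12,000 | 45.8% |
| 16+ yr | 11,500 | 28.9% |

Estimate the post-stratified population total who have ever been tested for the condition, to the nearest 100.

Each cell contributes its population count × the respondent rate:
  0–5 yr: 15,000 × 19.7% = 2955
  6–11 yr: 11,500 × 15.7% = 1805.5
  12–15 yr: 12,000 × 45.8% = 5496
  16+ yr: 11,500 × 28.9% = 3323.5
Estimated total = 13,580 → 13,600.

13,600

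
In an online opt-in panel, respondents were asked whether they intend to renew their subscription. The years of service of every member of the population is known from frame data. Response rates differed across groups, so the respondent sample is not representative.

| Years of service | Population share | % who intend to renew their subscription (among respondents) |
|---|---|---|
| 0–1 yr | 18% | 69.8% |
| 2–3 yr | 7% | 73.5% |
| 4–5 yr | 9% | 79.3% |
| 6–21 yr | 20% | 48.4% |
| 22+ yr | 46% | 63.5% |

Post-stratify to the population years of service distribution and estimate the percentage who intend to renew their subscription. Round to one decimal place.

Weight each group's respondent value by its population share:
  0–1 yr: 0.18 × 69.8 = 12.564
  2–3 yr: 0.07 × 73.5 = 5.145
  4–5 yr: 0.09 × 79.3 = 7.137
  6–21 yr: 0.2 × 48.4 = 9.68
  22+ yr: 0.46 × 63.5 = 29.21
Post-stratified estimate = 63.736 → 63.7%.

63.7%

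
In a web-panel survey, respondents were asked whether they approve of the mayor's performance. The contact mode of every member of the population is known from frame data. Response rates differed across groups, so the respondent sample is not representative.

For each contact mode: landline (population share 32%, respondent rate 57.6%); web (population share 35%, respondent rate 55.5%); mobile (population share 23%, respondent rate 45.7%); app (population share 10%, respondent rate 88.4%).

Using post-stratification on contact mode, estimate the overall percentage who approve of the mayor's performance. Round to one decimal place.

57.2%

Reweight to the known contact mode distribution:
  landline: 0.32 × 57.6 = 18.432
  web: 0.35 × 55.5 = 19.425
  mobile: 0.23 × 45.7 = 10.511
  app: 0.1 × 88.4 = 8.84
Post-stratified estimate = 57.208 → 57.2%.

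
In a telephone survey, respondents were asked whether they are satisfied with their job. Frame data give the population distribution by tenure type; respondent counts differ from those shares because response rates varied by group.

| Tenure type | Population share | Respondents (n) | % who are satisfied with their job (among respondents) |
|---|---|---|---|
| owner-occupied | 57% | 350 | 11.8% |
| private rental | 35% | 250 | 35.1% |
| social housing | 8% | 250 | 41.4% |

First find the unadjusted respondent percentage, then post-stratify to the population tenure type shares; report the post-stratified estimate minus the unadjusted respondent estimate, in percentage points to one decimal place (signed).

-5.0 percentage points

Unadjusted (pooled respondent) estimate weights by respondent counts:
  (350/850)×11.8 + (250/850)×35.1 + (250/850)×41.4 = 27.3588%
Post-stratified estimate weights by population shares:
  0.57×11.8 + 0.35×35.1 + 0.08×41.4 = 22.323%
Difference = 22.323 − 27.3588 = -5.0358 pp.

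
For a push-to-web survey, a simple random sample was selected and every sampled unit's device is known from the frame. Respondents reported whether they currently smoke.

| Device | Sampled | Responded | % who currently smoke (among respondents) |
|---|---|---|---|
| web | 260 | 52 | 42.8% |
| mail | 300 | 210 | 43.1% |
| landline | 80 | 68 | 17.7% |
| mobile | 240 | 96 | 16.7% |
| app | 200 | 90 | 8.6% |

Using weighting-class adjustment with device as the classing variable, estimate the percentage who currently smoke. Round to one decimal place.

28.9%

Response rates by class: web 52/260 = 20%, mail 210/300 = 70%, landline 68/80 = 85%, mobile 96/240 = 40%, app 90/200 = 45%.
Each respondent's weight = sampled/responded in their class; summing within a class gives n_sampled, so:
  web: 260 × 42.8 = 11,128
  mail: 300 × 43.1 = 12,930
  landline: 80 × 17.7 = 1416
  mobile: 240 × 16.7 = 4008
  app: 200 × 8.6 = 1720
Adjusted estimate = 31,202 / 1,080 = 28.8907 → 28.9%.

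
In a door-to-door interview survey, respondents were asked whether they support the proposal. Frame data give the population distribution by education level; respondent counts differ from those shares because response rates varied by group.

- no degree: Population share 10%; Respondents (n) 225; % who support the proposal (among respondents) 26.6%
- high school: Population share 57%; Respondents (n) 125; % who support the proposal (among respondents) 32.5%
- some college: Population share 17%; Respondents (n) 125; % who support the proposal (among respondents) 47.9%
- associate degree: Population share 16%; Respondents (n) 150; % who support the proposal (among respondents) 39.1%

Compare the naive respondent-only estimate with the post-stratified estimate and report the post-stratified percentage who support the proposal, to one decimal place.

Unadjusted (pooled respondent) estimate weights by respondent counts:
  (225/625)×26.6 + (125/625)×32.5 + (125/625)×47.9 + (150/625)×39.1 = 35.04%
Post-stratifying to population shares instead:
  0.1×26.6 + 0.57×32.5 + 0.17×47.9 + 0.16×39.1 = 35.584%

35.6%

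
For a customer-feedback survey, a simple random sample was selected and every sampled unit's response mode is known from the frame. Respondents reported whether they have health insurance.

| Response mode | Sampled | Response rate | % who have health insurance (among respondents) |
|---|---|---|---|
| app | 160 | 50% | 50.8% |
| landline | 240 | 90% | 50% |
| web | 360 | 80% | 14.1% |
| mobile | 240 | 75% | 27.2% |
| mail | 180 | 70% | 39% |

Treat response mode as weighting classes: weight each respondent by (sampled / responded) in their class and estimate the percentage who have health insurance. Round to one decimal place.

With weight = n_sampled/n_responded per class, the weighted class total is n_sampled:
  app: 160 × 50.8 = 8128
  landline: 240 × 50 = 12,000
  web: 360 × 14.1 = 5076
  mobile: 240 × 27.2 = 6528
  mail: 180 × 39 = 7020
Adjusted estimate = 38,752 / 1,180 = 32.8407 → 32.8%.

32.8%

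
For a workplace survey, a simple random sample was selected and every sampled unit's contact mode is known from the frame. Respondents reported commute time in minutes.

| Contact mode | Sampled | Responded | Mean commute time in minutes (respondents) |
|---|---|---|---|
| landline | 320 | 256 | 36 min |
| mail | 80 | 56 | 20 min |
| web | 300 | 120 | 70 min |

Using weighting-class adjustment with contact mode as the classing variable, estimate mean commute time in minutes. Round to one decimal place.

Class response rates: landline 256/320 = 80%, mail 56/80 = 70%, web 120/300 = 40%.
Each respondent's weight = sampled/responded in their class; summing within a class gives n_sampled, so:
  landline: 320 × 36 = 11,520
  mail: 80 × 20 = 1600
  web: 300 × 70 = 21,000
Adjusted estimate = 34,120 / 700 = 48.7429 → 48.7.

48.7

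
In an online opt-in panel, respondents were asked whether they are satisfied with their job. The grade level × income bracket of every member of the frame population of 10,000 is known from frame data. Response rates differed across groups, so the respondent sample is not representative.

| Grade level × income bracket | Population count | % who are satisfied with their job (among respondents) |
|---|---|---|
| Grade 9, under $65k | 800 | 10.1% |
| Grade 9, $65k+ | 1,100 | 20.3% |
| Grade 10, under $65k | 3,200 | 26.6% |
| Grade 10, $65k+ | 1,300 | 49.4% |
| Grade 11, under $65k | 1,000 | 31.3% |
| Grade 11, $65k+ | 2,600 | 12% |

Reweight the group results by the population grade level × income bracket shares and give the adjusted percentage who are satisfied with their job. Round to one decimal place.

24.2%

Post-stratification weights by population share, not respondent share:
  Grade 9, under $65k: (800/10,000) × 10.1 = 0.808
  Grade 9, $65k+: (1,100/10,000) × 20.3 = 2.233
  Grade 10, under $65k: (3,200/10,000) × 26.6 = 8.512
  Grade 10, $65k+: (1,300/10,000) × 49.4 = 6.422
  Grade 11, under $65k: (1,000/10,000) × 31.3 = 3.13
  Grade 11, $65k+: (2,600/10,000) × 12 = 3.12
Post-stratified estimate = 24.225 → 24.2%.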